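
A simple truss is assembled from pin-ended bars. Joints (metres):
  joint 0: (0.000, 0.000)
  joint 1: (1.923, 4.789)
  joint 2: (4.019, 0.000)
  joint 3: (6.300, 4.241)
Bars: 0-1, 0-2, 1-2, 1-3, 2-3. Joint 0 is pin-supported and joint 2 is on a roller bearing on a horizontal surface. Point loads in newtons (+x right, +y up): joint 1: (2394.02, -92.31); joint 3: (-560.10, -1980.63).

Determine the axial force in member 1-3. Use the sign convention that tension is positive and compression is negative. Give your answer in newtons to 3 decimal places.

N=4 nodes, M=5 members, R=3 reactions → 2N=8, M+R=8
member 0 (0-1): L=5.1607, (cx,cy)=(0.3726,0.9280)
member 1 (0-2): L=4.0190, (cx,cy)=(1.0000,0.0000)
member 2 (1-2): L=5.2276, (cx,cy)=(0.4009,-0.9161)
member 3 (1-3): L=4.4112, (cx,cy)=(0.9923,-0.1242)
member 4 (2-3): L=4.8155, (cx,cy)=(0.4737,0.8807)
solve A·x = −loads:
  F[0-1] = +3596.6502 N (tension)
  F[0-2] = +493.7129 N (tension)
  F[1-2] = -3808.7444 N (compression)
  F[1-3] = +476.9955 N (tension)
  F[2-3] = -2181.6485 N (compression)
  Rx@0 = -1833.9200 N
  Ry@0 = -3337.6245 N
  Ry@2 = +5410.5645 N

476.996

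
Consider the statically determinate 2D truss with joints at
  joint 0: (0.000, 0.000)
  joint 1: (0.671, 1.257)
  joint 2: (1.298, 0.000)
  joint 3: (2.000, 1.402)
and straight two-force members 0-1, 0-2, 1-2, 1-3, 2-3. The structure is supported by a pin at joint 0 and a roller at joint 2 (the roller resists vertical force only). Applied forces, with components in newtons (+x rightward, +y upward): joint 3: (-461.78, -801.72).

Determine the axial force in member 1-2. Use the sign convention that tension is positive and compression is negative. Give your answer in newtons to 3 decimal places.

N=4 nodes, M=5 members, R=3 reactions → 2N=8, M+R=8
member 0 (0-1): L=1.4249, (cx,cy)=(0.4709,0.8822)
member 1 (0-2): L=1.2980, (cx,cy)=(1.0000,0.0000)
member 2 (1-2): L=1.4047, (cx,cy)=(0.4464,-0.8949)
member 3 (1-3): L=1.3369, (cx,cy)=(0.9941,0.1085)
member 4 (2-3): L=1.5679, (cx,cy)=(0.4477,0.8942)
solve A·x = −loads:
  F[0-1] = -73.8892 N (compression)
  F[0-2] = -426.9844 N (compression)
  F[1-2] = +65.0595 N (tension)
  F[1-3] = -64.2143 N (compression)
  F[2-3] = -888.8170 N (compression)
  Rx@0 = +461.7800 N
  Ry@0 = +65.1835 N
  Ry@2 = +736.5365 N

65.059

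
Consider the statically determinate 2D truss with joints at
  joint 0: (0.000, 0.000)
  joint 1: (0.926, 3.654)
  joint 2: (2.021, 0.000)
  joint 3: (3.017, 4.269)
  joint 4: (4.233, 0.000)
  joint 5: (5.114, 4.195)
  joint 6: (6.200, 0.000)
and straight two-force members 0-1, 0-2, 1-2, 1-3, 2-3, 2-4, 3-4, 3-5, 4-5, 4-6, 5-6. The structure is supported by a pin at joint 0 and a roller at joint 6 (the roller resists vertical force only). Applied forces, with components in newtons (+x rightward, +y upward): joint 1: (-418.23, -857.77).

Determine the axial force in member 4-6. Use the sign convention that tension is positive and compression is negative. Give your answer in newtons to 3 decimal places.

N=7 nodes, M=11 members, R=3 reactions → 2N=14, M+R=14
member 0 (0-1): L=3.7695, (cx,cy)=(0.2457,0.9694)
member 1 (0-2): L=2.0210, (cx,cy)=(1.0000,0.0000)
member 2 (1-2): L=3.8145, (cx,cy)=(0.2871,-0.9579)
member 3 (1-3): L=2.1796, (cx,cy)=(0.9594,0.2822)
member 4 (2-3): L=4.3836, (cx,cy)=(0.2272,0.9738)
member 5 (2-4): L=2.2120, (cx,cy)=(1.0000,0.0000)
member 6 (3-4): L=4.4388, (cx,cy)=(0.2739,-0.9617)
member 7 (3-5): L=2.0983, (cx,cy)=(0.9994,-0.0353)
member 8 (4-5): L=4.2865, (cx,cy)=(0.2055,0.9787)
member 9 (4-6): L=1.9670, (cx,cy)=(1.0000,0.0000)
member 10 (5-6): L=4.3333, (cx,cy)=(0.2506,-0.9681)
solve A·x = −loads:
  F[0-1] = -1007.0011 N (compression)
  F[0-2] = -170.8548 N (compression)
  F[1-2] = +161.7753 N (tension)
  F[1-3] = +129.6854 N (tension)
  F[2-3] = -159.1284 N (compression)
  F[2-4] = -88.2604 N (compression)
  F[3-4] = +121.0607 N (tension)
  F[3-5] = +55.1304 N (tension)
  F[4-5] = -118.9694 N (compression)
  F[4-6] = -30.6446 N (compression)
  F[5-6] = +122.2761 N (tension)
  Rx@0 = +418.2300 N
  Ry@0 = +976.1438 N
  Ry@6 = -118.3738 N

-30.645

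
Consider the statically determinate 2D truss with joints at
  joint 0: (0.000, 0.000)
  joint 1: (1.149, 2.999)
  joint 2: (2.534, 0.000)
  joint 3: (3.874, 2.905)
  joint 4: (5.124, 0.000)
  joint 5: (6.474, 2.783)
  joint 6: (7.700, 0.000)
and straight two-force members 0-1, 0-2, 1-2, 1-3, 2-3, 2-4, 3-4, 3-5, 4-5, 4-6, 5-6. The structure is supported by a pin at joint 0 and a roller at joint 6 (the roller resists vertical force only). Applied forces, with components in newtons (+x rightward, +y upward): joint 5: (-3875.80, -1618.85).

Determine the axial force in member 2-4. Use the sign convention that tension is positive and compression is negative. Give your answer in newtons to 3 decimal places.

N=7 nodes, M=11 members, R=3 reactions → 2N=14, M+R=14
member 0 (0-1): L=3.2116, (cx,cy)=(0.3578,0.9338)
member 1 (0-2): L=2.5340, (cx,cy)=(1.0000,0.0000)
member 2 (1-2): L=3.3034, (cx,cy)=(0.4193,-0.9079)
member 3 (1-3): L=2.7266, (cx,cy)=(0.9994,-0.0345)
member 4 (2-3): L=3.1992, (cx,cy)=(0.4189,0.9081)
member 5 (2-4): L=2.5900, (cx,cy)=(1.0000,0.0000)
member 6 (3-4): L=3.1625, (cx,cy)=(0.3953,-0.9186)
member 7 (3-5): L=2.6029, (cx,cy)=(0.9989,-0.0469)
member 8 (4-5): L=3.0932, (cx,cy)=(0.4364,0.8997)
member 9 (4-6): L=2.5760, (cx,cy)=(1.0000,0.0000)
member 10 (5-6): L=3.0411, (cx,cy)=(0.4031,-0.9151)
solve A·x = −loads:
  F[0-1] = -1776.1417 N (compression)
  F[0-2] = -3240.3523 N (compression)
  F[1-2] = +1881.0178 N (tension)
  F[1-3] = -1424.9478 N (compression)
  F[2-3] = -1880.6264 N (compression)
  F[2-4] = -1663.9802 N (compression)
  F[3-4] = +1958.1286 N (tension)
  F[3-5] = -2989.0643 N (compression)
  F[4-5] = -1999.1357 N (compression)
  F[4-6] = -17.5021 N (compression)
  F[5-6] = +43.4137 N (tension)
  Rx@0 = +3875.8000 N
  Ry@0 = +1658.5794 N
  Ry@6 = -39.7294 N

-1663.980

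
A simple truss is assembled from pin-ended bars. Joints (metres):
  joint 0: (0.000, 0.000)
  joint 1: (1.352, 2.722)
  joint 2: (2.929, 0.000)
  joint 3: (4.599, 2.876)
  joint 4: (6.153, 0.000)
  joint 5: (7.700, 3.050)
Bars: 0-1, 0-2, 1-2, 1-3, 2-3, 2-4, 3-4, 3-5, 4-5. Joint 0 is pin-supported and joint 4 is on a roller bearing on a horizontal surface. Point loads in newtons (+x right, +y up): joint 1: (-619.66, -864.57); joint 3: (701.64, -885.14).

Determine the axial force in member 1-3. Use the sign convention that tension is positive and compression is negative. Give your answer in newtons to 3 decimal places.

N=6 nodes, M=9 members, R=3 reactions → 2N=12, M+R=12
member 0 (0-1): L=3.0393, (cx,cy)=(0.4448,0.8956)
member 1 (0-2): L=2.9290, (cx,cy)=(1.0000,0.0000)
member 2 (1-2): L=3.1458, (cx,cy)=(0.5013,-0.8653)
member 3 (1-3): L=3.2506, (cx,cy)=(0.9989,0.0474)
member 4 (2-3): L=3.3257, (cx,cy)=(0.5022,0.8648)
member 5 (2-4): L=3.2240, (cx,cy)=(1.0000,0.0000)
member 6 (3-4): L=3.2690, (cx,cy)=(0.4754,-0.8798)
member 7 (3-5): L=3.1059, (cx,cy)=(0.9984,0.0560)
member 8 (4-5): L=3.4199, (cx,cy)=(0.4524,0.8918)
solve A·x = −loads:
  F[0-1] = -942.7342 N (compression)
  F[0-2] = +501.3488 N (tension)
  F[1-2] = -12.0912 N (compression)
  F[1-3] = +206.5845 N (tension)
  F[2-3] = +12.0981 N (tension)
  F[2-4] = +489.2124 N (tension)
  F[3-4] = -1029.1056 N (compression)
  F[3-5] = +0.0000 N (tension)
  F[4-5] = -0.0000 N (compression)
  Rx@0 = -81.9800 N
  Ry@0 = +844.3208 N
  Ry@4 = +905.3892 N

206.585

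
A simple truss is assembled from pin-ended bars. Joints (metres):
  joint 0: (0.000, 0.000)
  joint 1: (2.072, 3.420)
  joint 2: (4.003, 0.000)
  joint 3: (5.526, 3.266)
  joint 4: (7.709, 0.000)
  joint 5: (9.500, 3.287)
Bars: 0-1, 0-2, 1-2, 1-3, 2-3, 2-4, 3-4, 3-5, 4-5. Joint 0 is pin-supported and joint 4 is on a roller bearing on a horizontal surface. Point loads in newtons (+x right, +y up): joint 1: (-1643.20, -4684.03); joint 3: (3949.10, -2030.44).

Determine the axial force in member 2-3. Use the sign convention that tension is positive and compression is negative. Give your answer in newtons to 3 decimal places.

N=6 nodes, M=9 members, R=3 reactions → 2N=12, M+R=12
member 0 (0-1): L=3.9987, (cx,cy)=(0.5182,0.8553)
member 1 (0-2): L=4.0030, (cx,cy)=(1.0000,0.0000)
member 2 (1-2): L=3.9275, (cx,cy)=(0.4917,-0.8708)
member 3 (1-3): L=3.4574, (cx,cy)=(0.9990,-0.0445)
member 4 (2-3): L=3.6036, (cx,cy)=(0.4226,0.9063)
member 5 (2-4): L=3.7060, (cx,cy)=(1.0000,0.0000)
member 6 (3-4): L=3.9284, (cx,cy)=(0.5557,-0.8314)
member 7 (3-5): L=3.9741, (cx,cy)=(1.0000,0.0053)
member 8 (4-5): L=3.7433, (cx,cy)=(0.4785,0.8781)
solve A·x = −loads:
  F[0-1] = -3573.0458 N (compression)
  F[0-2] = +4157.3405 N (tension)
  F[1-2] = -1907.0142 N (compression)
  F[1-3] = +730.0922 N (tension)
  F[2-3] = +1832.2784 N (tension)
  F[2-4] = +2445.3617 N (tension)
  F[3-4] = -4400.5192 N (compression)
  F[3-5] = +0.0000 N (tension)
  F[4-5] = -0.0000 N (compression)
  Rx@0 = -2305.9000 N
  Ry@0 = +3055.9490 N
  Ry@4 = +3658.5210 N

1832.278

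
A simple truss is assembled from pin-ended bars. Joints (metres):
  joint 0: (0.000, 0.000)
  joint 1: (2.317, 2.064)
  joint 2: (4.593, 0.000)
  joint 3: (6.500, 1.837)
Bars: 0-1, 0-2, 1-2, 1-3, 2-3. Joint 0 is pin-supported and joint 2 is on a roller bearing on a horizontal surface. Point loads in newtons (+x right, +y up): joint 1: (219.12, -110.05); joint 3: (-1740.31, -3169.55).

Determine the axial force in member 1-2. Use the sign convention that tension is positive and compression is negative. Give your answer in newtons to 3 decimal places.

N=4 nodes, M=5 members, R=3 reactions → 2N=8, M+R=8
member 0 (0-1): L=3.1030, (cx,cy)=(0.7467,0.6652)
member 1 (0-2): L=4.5930, (cx,cy)=(1.0000,0.0000)
member 2 (1-2): L=3.0725, (cx,cy)=(0.7408,-0.6718)
member 3 (1-3): L=4.1892, (cx,cy)=(0.9985,-0.0542)
member 4 (2-3): L=2.6479, (cx,cy)=(0.7202,0.6938)
solve A·x = −loads:
  F[0-1] = +998.0609 N (tension)
  F[0-2] = -2266.4398 N (compression)
  F[1-2] = -1270.6124 N (compression)
  F[1-3] = +1469.5130 N (tension)
  F[2-3] = -4453.8431 N (compression)
  Rx@0 = +1521.1900 N
  Ry@0 = -663.8738 N
  Ry@2 = +3943.4738 N

-1270.612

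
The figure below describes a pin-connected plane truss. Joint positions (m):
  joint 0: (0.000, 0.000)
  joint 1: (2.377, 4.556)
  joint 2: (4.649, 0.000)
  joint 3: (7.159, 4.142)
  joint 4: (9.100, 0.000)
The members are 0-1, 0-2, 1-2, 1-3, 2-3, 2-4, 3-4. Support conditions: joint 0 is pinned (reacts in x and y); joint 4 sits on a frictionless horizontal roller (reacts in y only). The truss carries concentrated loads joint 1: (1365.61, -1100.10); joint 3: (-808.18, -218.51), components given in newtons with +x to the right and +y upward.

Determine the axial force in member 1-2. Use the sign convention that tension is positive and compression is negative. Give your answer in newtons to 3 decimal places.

N=5 nodes, M=7 members, R=3 reactions → 2N=10, M+R=10
member 0 (0-1): L=5.1388, (cx,cy)=(0.4626,0.8866)
member 1 (0-2): L=4.6490, (cx,cy)=(1.0000,0.0000)
member 2 (1-2): L=5.0911, (cx,cy)=(0.4463,-0.8949)
member 3 (1-3): L=4.7999, (cx,cy)=(0.9963,-0.0863)
member 4 (2-3): L=4.8432, (cx,cy)=(0.5183,0.8552)
member 5 (2-4): L=4.4510, (cx,cy)=(1.0000,0.0000)
member 6 (3-4): L=4.5742, (cx,cy)=(0.4243,-0.9055)
solve A·x = −loads:
  F[0-1] = -613.0257 N (compression)
  F[0-2] = +840.9908 N (tension)
  F[1-2] = -483.2890 N (compression)
  F[1-3] = -1438.8552 N (compression)
  F[2-3] = +505.7080 N (tension)
  F[2-4] = +363.2269 N (tension)
  F[3-4] = -855.9948 N (compression)
  Rx@0 = -557.4300 N
  Ry@0 = +543.5014 N
  Ry@4 = +775.1086 N

-483.289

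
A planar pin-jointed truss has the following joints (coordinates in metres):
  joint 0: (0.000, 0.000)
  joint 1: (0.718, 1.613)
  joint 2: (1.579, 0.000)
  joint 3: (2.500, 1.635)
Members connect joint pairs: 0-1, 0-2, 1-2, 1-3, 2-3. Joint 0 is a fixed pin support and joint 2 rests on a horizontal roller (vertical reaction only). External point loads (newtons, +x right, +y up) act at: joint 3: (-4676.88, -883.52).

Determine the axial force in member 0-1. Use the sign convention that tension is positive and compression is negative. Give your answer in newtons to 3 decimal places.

N=4 nodes, M=5 members, R=3 reactions → 2N=8, M+R=8
member 0 (0-1): L=1.7656, (cx,cy)=(0.4067,0.9136)
member 1 (0-2): L=1.5790, (cx,cy)=(1.0000,0.0000)
member 2 (1-2): L=1.8284, (cx,cy)=(0.4709,-0.8822)
member 3 (1-3): L=1.7821, (cx,cy)=(0.9999,0.0123)
member 4 (2-3): L=1.8766, (cx,cy)=(0.4908,0.8713)
solve A·x = −loads:
  F[0-1] = -4736.7697 N (compression)
  F[0-2] = -2750.6067 N (compression)
  F[1-2] = +4846.4267 N (tension)
  F[1-3] = -4208.7786 N (compression)
  F[2-3] = -954.4200 N (compression)
  Rx@0 = +4676.8800 N
  Ry@0 = +4327.4078 N
  Ry@2 = -3443.8878 N

-4736.770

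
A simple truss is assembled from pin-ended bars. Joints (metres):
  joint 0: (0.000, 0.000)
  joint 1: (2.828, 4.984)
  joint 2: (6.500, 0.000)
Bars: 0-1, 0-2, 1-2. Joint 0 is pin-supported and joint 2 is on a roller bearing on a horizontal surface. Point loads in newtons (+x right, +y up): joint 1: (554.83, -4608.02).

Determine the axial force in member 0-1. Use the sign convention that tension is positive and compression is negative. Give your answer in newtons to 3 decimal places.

N=3 nodes, M=3 members, R=3 reactions → 2N=6, M+R=6
member 0 (0-1): L=5.7304, (cx,cy)=(0.4935,0.8697)
member 1 (0-2): L=6.5000, (cx,cy)=(1.0000,0.0000)
member 2 (1-2): L=6.1906, (cx,cy)=(0.5932,-0.8051)
solve A·x = −loads:
  F[0-1] = -2503.9020 N (compression)
  F[0-2] = +1790.5198 N (tension)
  F[1-2] = -3018.6374 N (compression)
  Rx@0 = -554.8300 N
  Ry@0 = +2177.7503 N
  Ry@2 = +2430.2697 N

-2503.902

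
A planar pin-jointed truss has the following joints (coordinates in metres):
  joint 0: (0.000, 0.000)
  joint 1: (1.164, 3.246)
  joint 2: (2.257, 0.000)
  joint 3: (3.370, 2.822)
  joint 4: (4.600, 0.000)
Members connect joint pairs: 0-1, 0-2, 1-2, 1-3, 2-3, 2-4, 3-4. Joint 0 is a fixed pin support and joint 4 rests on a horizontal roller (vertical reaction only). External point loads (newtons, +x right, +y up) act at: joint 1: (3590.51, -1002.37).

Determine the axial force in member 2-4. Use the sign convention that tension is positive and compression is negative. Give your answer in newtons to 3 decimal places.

N=5 nodes, M=7 members, R=3 reactions → 2N=10, M+R=10
member 0 (0-1): L=3.4484, (cx,cy)=(0.3375,0.9413)
member 1 (0-2): L=2.2570, (cx,cy)=(1.0000,0.0000)
member 2 (1-2): L=3.4251, (cx,cy)=(0.3191,-0.9477)
member 3 (1-3): L=2.2464, (cx,cy)=(0.9820,-0.1887)
member 4 (2-3): L=3.0336, (cx,cy)=(0.3669,0.9303)
member 5 (2-4): L=2.3430, (cx,cy)=(1.0000,0.0000)
member 6 (3-4): L=3.0784, (cx,cy)=(0.3996,-0.9167)
solve A·x = −loads:
  F[0-1] = +1896.2169 N (tension)
  F[0-2] = +2950.4447 N (tension)
  F[1-2] = -2504.8053 N (compression)
  F[1-3] = -2190.4924 N (compression)
  F[2-3] = +2551.8005 N (tension)
  F[2-4] = +1214.8732 N (tension)
  F[3-4] = -3040.5471 N (compression)
  Rx@0 = -3590.5100 N
  Ry@0 = -1784.9244 N
  Ry@4 = +2787.2944 N

1214.873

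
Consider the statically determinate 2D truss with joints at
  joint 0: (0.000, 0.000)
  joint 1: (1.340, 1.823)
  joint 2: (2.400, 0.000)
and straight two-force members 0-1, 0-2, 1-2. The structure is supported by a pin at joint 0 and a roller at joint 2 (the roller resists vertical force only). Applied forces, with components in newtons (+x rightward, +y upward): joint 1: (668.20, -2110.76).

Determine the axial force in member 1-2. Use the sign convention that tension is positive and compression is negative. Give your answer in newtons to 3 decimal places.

-1950.369

N=3 nodes, M=3 members, R=3 reactions → 2N=6, M+R=6
member 0 (0-1): L=2.2625, (cx,cy)=(0.5923,0.8057)
member 1 (0-2): L=2.4000, (cx,cy)=(1.0000,0.0000)
member 2 (1-2): L=2.1088, (cx,cy)=(0.5027,-0.8645)
solve A·x = −loads:
  F[0-1] = -527.0889 N (compression)
  F[0-2] = +980.3757 N (tension)
  F[1-2] = -1950.3690 N (compression)
  Rx@0 = -668.2000 N
  Ry@0 = +424.6988 N
  Ry@2 = +1686.0613 N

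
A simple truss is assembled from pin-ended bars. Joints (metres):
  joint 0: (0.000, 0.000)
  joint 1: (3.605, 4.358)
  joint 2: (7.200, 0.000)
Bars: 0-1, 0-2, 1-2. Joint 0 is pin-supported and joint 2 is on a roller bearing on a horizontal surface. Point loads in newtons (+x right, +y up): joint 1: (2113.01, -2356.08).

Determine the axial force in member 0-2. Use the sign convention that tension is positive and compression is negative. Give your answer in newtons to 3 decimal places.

N=3 nodes, M=3 members, R=3 reactions → 2N=6, M+R=6
member 0 (0-1): L=5.6558, (cx,cy)=(0.6374,0.7705)
member 1 (0-2): L=7.2000, (cx,cy)=(1.0000,0.0000)
member 2 (1-2): L=5.6494, (cx,cy)=(0.6363,-0.7714)
solve A·x = −loads:
  F[0-1] = +133.0947 N (tension)
  F[0-2] = +2028.1757 N (tension)
  F[1-2] = -3187.2212 N (compression)
  Rx@0 = -2113.0100 N
  Ry@0 = -102.5542 N
  Ry@2 = +2458.6342 N

2028.176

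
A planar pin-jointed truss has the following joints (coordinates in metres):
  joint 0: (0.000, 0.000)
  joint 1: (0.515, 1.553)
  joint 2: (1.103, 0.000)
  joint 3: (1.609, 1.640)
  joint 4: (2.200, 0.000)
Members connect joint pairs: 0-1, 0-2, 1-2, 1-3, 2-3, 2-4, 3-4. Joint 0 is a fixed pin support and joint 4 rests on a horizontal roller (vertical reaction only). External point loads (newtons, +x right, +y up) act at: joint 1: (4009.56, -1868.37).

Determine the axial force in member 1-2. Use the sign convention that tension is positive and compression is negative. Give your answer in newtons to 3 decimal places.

-3684.679

N=5 nodes, M=7 members, R=3 reactions → 2N=10, M+R=10
member 0 (0-1): L=1.6362, (cx,cy)=(0.3148,0.9492)
member 1 (0-2): L=1.1030, (cx,cy)=(1.0000,0.0000)
member 2 (1-2): L=1.6606, (cx,cy)=(0.3541,-0.9352)
member 3 (1-3): L=1.0975, (cx,cy)=(0.9969,0.0793)
member 4 (2-3): L=1.7163, (cx,cy)=(0.2948,0.9556)
member 5 (2-4): L=1.0970, (cx,cy)=(1.0000,0.0000)
member 6 (3-4): L=1.7432, (cx,cy)=(0.3390,-0.9408)
solve A·x = −loads:
  F[0-1] = +1474.3214 N (tension)
  F[0-2] = +3545.5018 N (tension)
  F[1-2] = -3684.6786 N (compression)
  F[1-3] = -2247.8632 N (compression)
  F[2-3] = +3606.2417 N (tension)
  F[2-4] = +1177.5867 N (tension)
  F[3-4] = -3473.4597 N (compression)
  Rx@0 = -4009.5600 N
  Ry@0 = -1399.3833 N
  Ry@4 = +3267.7533 N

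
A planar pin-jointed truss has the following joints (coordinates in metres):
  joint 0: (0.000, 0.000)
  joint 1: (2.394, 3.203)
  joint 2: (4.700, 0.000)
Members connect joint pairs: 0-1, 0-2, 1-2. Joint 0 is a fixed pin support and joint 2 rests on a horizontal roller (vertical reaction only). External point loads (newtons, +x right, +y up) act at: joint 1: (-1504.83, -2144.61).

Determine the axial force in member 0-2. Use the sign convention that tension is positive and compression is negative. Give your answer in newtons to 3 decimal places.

48.133

N=3 nodes, M=3 members, R=3 reactions → 2N=6, M+R=6
member 0 (0-1): L=3.9988, (cx,cy)=(0.5987,0.8010)
member 1 (0-2): L=4.7000, (cx,cy)=(1.0000,0.0000)
member 2 (1-2): L=3.9468, (cx,cy)=(0.5843,-0.8116)
solve A·x = −loads:
  F[0-1] = -2593.9843 N (compression)
  F[0-2] = +48.1334 N (tension)
  F[1-2] = -82.3810 N (compression)
  Rx@0 = +1504.8300 N
  Ry@0 = +2077.7534 N
  Ry@2 = +66.8566 N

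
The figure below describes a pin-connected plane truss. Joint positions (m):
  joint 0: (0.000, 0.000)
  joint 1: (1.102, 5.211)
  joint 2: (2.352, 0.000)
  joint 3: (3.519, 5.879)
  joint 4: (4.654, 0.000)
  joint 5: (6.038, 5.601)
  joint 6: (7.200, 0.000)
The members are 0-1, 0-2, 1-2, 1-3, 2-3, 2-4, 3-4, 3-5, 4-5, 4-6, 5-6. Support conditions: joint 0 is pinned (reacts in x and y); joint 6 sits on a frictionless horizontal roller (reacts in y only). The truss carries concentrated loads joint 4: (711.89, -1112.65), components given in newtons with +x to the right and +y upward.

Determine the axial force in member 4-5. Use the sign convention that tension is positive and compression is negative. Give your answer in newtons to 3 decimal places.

704.658

N=7 nodes, M=11 members, R=3 reactions → 2N=14, M+R=14
member 0 (0-1): L=5.3262, (cx,cy)=(0.2069,0.9784)
member 1 (0-2): L=2.3520, (cx,cy)=(1.0000,0.0000)
member 2 (1-2): L=5.3588, (cx,cy)=(0.2333,-0.9724)
member 3 (1-3): L=2.5076, (cx,cy)=(0.9639,0.2664)
member 4 (2-3): L=5.9937, (cx,cy)=(0.1947,0.9809)
member 5 (2-4): L=2.3020, (cx,cy)=(1.0000,0.0000)
member 6 (3-4): L=5.9876, (cx,cy)=(0.1896,-0.9819)
member 7 (3-5): L=2.5343, (cx,cy)=(0.9940,-0.1097)
member 8 (4-5): L=5.7695, (cx,cy)=(0.2399,0.9708)
member 9 (4-6): L=2.5460, (cx,cy)=(1.0000,0.0000)
member 10 (5-6): L=5.7203, (cx,cy)=(0.2031,-0.9792)
solve A·x = −loads:
  F[0-1] = -402.1470 N (compression)
  F[0-2] = +795.0942 N (tension)
  F[1-2] = +357.2729 N (tension)
  F[1-3] = -172.7851 N (compression)
  F[2-3] = -354.1959 N (compression)
  F[2-4] = +947.3951 N (tension)
  F[3-4] = +436.4810 N (tension)
  F[3-5] = -320.1765 N (compression)
  F[4-5] = +704.6576 N (tension)
  F[4-6] = +149.2083 N (tension)
  F[5-6] = -734.5191 N (compression)
  Rx@0 = -711.8900 N
  Ry@0 = +393.4454 N
  Ry@6 = +719.2046 N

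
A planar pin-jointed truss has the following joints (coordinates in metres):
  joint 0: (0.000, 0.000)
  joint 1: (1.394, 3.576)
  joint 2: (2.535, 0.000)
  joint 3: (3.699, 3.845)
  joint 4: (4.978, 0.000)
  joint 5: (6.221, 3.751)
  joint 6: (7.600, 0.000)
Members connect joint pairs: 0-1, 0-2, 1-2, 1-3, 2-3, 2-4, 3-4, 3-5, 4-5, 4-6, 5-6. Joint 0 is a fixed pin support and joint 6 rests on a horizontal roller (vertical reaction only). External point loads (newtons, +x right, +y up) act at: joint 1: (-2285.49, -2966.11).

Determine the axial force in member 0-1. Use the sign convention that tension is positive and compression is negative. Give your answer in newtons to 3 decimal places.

N=7 nodes, M=11 members, R=3 reactions → 2N=14, M+R=14
member 0 (0-1): L=3.8381, (cx,cy)=(0.3632,0.9317)
member 1 (0-2): L=2.5350, (cx,cy)=(1.0000,0.0000)
member 2 (1-2): L=3.7536, (cx,cy)=(0.3040,-0.9527)
member 3 (1-3): L=2.3206, (cx,cy)=(0.9933,0.1159)
member 4 (2-3): L=4.0173, (cx,cy)=(0.2897,0.9571)
member 5 (2-4): L=2.4430, (cx,cy)=(1.0000,0.0000)
member 6 (3-4): L=4.0521, (cx,cy)=(0.3156,-0.9489)
member 7 (3-5): L=2.5238, (cx,cy)=(0.9993,-0.0372)
member 8 (4-5): L=3.9516, (cx,cy)=(0.3146,0.9492)
member 9 (4-6): L=2.6220, (cx,cy)=(1.0000,0.0000)
member 10 (5-6): L=3.9965, (cx,cy)=(0.3451,-0.9386)
solve A·x = −loads:
  F[0-1] = -3753.7887 N (compression)
  F[0-2] = -922.1119 N (compression)
  F[1-2] = +646.6082 N (tension)
  F[1-3] = +730.4845 N (tension)
  F[2-3] = -643.6199 N (compression)
  F[2-4] = -539.0747 N (compression)
  F[3-4] = +545.5500 N (tension)
  F[3-5] = +367.1346 N (tension)
  F[4-5] = -545.3443 N (compression)
  F[4-6] = -195.3379 N (compression)
  F[5-6] = +566.1051 N (tension)
  Rx@0 = +2285.4900 N
  Ry@0 = +3497.4462 N
  Ry@6 = -531.3362 N

-3753.789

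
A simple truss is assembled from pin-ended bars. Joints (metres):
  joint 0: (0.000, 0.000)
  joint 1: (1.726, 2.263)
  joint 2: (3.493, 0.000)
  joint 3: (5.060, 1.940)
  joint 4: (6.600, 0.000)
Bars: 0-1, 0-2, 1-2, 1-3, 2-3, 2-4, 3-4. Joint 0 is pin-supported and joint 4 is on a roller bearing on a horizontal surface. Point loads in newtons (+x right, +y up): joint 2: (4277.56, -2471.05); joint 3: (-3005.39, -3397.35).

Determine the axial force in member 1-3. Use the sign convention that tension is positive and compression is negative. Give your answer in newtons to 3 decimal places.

N=5 nodes, M=7 members, R=3 reactions → 2N=10, M+R=10
member 0 (0-1): L=2.8461, (cx,cy)=(0.6064,0.7951)
member 1 (0-2): L=3.4930, (cx,cy)=(1.0000,0.0000)
member 2 (1-2): L=2.8711, (cx,cy)=(0.6154,-0.7882)
member 3 (1-3): L=3.3496, (cx,cy)=(0.9953,-0.0964)
member 4 (2-3): L=2.4938, (cx,cy)=(0.6284,0.7779)
member 5 (2-4): L=3.1070, (cx,cy)=(1.0000,0.0000)
member 6 (3-4): L=2.4769, (cx,cy)=(0.6217,-0.7832)
solve A·x = −loads:
  F[0-1] = -3570.9889 N (compression)
  F[0-2] = +3437.7799 N (tension)
  F[1-2] = +4185.2015 N (tension)
  F[1-3] = -4763.5260 N (compression)
  F[2-3] = -1063.9517 N (compression)
  F[2-4] = +2404.4774 N (tension)
  F[3-4] = -3867.3577 N (compression)
  Rx@0 = -1272.1700 N
  Ry@0 = +2839.3830 N
  Ry@4 = +3029.0170 N

-4763.526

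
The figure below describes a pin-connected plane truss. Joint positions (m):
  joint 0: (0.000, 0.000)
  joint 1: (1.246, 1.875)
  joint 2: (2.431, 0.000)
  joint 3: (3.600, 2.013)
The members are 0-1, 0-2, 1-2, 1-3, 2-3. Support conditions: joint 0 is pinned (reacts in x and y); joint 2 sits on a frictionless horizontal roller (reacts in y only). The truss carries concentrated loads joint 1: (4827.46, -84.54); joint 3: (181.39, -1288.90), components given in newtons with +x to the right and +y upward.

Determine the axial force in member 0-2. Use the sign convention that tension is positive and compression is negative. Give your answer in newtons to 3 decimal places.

N=4 nodes, M=5 members, R=3 reactions → 2N=8, M+R=8
member 0 (0-1): L=2.2513, (cx,cy)=(0.5535,0.8329)
member 1 (0-2): L=2.4310, (cx,cy)=(1.0000,0.0000)
member 2 (1-2): L=2.2181, (cx,cy)=(0.5342,-0.8453)
member 3 (1-3): L=2.3580, (cx,cy)=(0.9983,0.0585)
member 4 (2-3): L=2.3278, (cx,cy)=(0.5022,0.8648)
solve A·x = −loads:
  F[0-1] = +5345.5523 N (tension)
  F[0-2] = +2050.2498 N (tension)
  F[1-2] = -5300.0157 N (compression)
  F[1-3] = +964.3126 N (tension)
  F[2-3] = -1555.7338 N (compression)
  Rx@0 = -5008.8500 N
  Ry@0 = -4452.1472 N
  Ry@2 = +5825.5872 N

2050.250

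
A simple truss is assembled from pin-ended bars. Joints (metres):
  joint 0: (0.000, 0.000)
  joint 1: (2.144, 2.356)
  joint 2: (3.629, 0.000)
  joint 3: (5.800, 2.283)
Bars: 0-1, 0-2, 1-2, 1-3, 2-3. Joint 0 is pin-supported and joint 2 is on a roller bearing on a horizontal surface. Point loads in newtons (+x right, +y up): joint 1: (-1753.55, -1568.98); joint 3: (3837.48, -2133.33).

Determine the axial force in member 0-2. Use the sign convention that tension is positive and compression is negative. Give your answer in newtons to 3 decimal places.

345.863

N=4 nodes, M=5 members, R=3 reactions → 2N=8, M+R=8
member 0 (0-1): L=3.1855, (cx,cy)=(0.6730,0.7396)
member 1 (0-2): L=3.6290, (cx,cy)=(1.0000,0.0000)
member 2 (1-2): L=2.7850, (cx,cy)=(0.5332,-0.8460)
member 3 (1-3): L=3.6567, (cx,cy)=(0.9998,-0.0200)
member 4 (2-3): L=3.1504, (cx,cy)=(0.6891,0.7247)
solve A·x = −loads:
  F[0-1] = +2582.3823 N (tension)
  F[0-2] = +345.8635 N (tension)
  F[1-2] = -4248.1822 N (compression)
  F[1-3] = +5757.9913 N (tension)
  F[2-3] = -2785.2870 N (compression)
  Rx@0 = -2083.9300 N
  Ry@0 = -1909.9276 N
  Ry@2 = +5612.2376 N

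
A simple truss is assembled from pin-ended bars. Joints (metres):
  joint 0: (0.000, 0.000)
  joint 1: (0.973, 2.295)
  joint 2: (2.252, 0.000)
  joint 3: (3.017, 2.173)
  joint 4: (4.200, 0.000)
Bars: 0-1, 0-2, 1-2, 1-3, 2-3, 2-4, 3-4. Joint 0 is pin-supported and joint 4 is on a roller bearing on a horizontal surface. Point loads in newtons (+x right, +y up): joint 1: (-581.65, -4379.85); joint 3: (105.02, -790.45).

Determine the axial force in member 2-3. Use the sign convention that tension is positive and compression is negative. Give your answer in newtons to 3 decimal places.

510.798

N=5 nodes, M=7 members, R=3 reactions → 2N=10, M+R=10
member 0 (0-1): L=2.4927, (cx,cy)=(0.3903,0.9207)
member 1 (0-2): L=2.2520, (cx,cy)=(1.0000,0.0000)
member 2 (1-2): L=2.6273, (cx,cy)=(0.4868,-0.8735)
member 3 (1-3): L=2.0476, (cx,cy)=(0.9982,-0.0596)
member 4 (2-3): L=2.3037, (cx,cy)=(0.3321,0.9433)
member 5 (2-4): L=1.9480, (cx,cy)=(1.0000,0.0000)
member 6 (3-4): L=2.4741, (cx,cy)=(0.4781,-0.8783)
solve A·x = −loads:
  F[0-1] = -4183.1581 N (compression)
  F[0-2] = +1156.1967 N (tension)
  F[1-2] = -551.5817 N (compression)
  F[1-3] = -784.0564 N (compression)
  F[2-3] = +510.7977 N (tension)
  F[2-4] = +718.0625 N (tension)
  F[3-4] = -1501.7703 N (compression)
  Rx@0 = +476.6300 N
  Ry@0 = +3851.3230 N
  Ry@4 = +1318.9770 N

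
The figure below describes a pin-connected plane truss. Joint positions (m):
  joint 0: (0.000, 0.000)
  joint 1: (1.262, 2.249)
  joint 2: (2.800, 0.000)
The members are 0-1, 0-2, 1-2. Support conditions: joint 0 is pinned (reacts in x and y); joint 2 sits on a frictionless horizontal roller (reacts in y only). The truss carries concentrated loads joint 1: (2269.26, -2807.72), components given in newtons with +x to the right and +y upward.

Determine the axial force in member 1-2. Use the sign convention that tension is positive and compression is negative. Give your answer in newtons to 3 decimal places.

-3741.245

N=3 nodes, M=3 members, R=3 reactions → 2N=6, M+R=6
member 0 (0-1): L=2.5789, (cx,cy)=(0.4894,0.8721)
member 1 (0-2): L=2.8000, (cx,cy)=(1.0000,0.0000)
member 2 (1-2): L=2.7246, (cx,cy)=(0.5645,-0.8254)
solve A·x = −loads:
  F[0-1] = +321.5998 N (tension)
  F[0-2] = +2111.8823 N (tension)
  F[1-2] = -3741.2447 N (compression)
  Rx@0 = -2269.2600 N
  Ry@0 = -280.4616 N
  Ry@2 = +3088.1816 N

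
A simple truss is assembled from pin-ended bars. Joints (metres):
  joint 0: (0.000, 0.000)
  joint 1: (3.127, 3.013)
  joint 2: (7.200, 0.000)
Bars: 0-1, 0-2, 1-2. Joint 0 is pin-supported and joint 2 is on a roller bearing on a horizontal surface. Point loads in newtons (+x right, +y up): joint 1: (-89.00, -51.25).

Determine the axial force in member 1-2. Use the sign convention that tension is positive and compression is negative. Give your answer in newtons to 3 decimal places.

N=3 nodes, M=3 members, R=3 reactions → 2N=6, M+R=6
member 0 (0-1): L=4.3424, (cx,cy)=(0.7201,0.6939)
member 1 (0-2): L=7.2000, (cx,cy)=(1.0000,0.0000)
member 2 (1-2): L=5.0663, (cx,cy)=(0.8039,-0.5947)
solve A·x = −loads:
  F[0-1] = -95.4602 N (compression)
  F[0-2] = -20.2580 N (compression)
  F[1-2] = +25.1985 N (tension)
  Rx@0 = +89.0000 N
  Ry@0 = +66.2359 N
  Ry@2 = -14.9859 N

25.198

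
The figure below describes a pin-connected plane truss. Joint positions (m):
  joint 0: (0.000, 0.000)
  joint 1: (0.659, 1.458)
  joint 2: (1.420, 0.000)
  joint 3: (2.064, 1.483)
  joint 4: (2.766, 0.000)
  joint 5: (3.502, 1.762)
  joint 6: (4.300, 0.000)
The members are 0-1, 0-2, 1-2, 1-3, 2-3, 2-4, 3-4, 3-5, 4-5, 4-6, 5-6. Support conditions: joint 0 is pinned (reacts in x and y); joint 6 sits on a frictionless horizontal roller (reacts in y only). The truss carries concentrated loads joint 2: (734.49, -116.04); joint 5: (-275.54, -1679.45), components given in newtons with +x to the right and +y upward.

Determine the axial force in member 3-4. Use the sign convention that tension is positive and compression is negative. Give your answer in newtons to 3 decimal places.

N=7 nodes, M=11 members, R=3 reactions → 2N=14, M+R=14
member 0 (0-1): L=1.6000, (cx,cy)=(0.4119,0.9112)
member 1 (0-2): L=1.4200, (cx,cy)=(1.0000,0.0000)
member 2 (1-2): L=1.6447, (cx,cy)=(0.4627,-0.8865)
member 3 (1-3): L=1.4052, (cx,cy)=(0.9998,0.0178)
member 4 (2-3): L=1.6168, (cx,cy)=(0.3983,0.9172)
member 5 (2-4): L=1.3460, (cx,cy)=(1.0000,0.0000)
member 6 (3-4): L=1.6408, (cx,cy)=(0.4279,-0.9038)
member 7 (3-5): L=1.4648, (cx,cy)=(0.9817,0.1905)
member 8 (4-5): L=1.9095, (cx,cy)=(0.3854,0.9227)
member 9 (4-6): L=1.5340, (cx,cy)=(1.0000,0.0000)
member 10 (5-6): L=1.9343, (cx,cy)=(0.4126,-0.9109)
solve A·x = −loads:
  F[0-1] = -551.2277 N (compression)
  F[0-2] = +685.9849 N (tension)
  F[1-2] = +556.8777 N (tension)
  F[1-3] = -484.7853 N (compression)
  F[2-3] = -411.7071 N (compression)
  F[2-4] = +373.1594 N (tension)
  F[3-4] = +263.8685 N (tension)
  F[3-5] = -775.7978 N (compression)
  F[4-5] = -258.4678 N (compression)
  F[4-6] = +585.6777 N (tension)
  F[5-6] = -1419.6317 N (compression)
  Rx@0 = -458.9500 N
  Ry@0 = +502.3018 N
  Ry@6 = +1293.1882 N

263.869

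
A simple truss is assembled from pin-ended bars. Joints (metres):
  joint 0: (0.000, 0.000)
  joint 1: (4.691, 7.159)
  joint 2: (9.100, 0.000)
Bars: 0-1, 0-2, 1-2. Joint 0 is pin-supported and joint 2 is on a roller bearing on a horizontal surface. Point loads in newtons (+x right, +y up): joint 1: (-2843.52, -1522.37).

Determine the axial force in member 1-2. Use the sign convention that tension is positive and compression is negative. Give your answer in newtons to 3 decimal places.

N=3 nodes, M=3 members, R=3 reactions → 2N=6, M+R=6
member 0 (0-1): L=8.5590, (cx,cy)=(0.5481,0.8364)
member 1 (0-2): L=9.1000, (cx,cy)=(1.0000,0.0000)
member 2 (1-2): L=8.4078, (cx,cy)=(0.5244,-0.8515)
solve A·x = −loads:
  F[0-1] = -3556.3176 N (compression)
  F[0-2] = -894.3841 N (compression)
  F[1-2] = +1705.5510 N (tension)
  Rx@0 = +2843.5200 N
  Ry@0 = +2974.6032 N
  Ry@2 = -1452.2332 N

1705.551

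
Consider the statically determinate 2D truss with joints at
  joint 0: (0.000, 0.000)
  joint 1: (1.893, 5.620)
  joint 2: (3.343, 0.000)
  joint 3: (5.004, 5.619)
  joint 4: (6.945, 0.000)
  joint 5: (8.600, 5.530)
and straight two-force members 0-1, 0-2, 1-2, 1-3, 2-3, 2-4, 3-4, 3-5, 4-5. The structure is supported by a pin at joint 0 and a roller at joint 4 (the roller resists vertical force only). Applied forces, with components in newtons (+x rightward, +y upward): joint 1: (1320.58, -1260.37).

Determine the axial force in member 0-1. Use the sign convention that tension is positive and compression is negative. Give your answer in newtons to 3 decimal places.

N=6 nodes, M=9 members, R=3 reactions → 2N=12, M+R=12
member 0 (0-1): L=5.9302, (cx,cy)=(0.3192,0.9477)
member 1 (0-2): L=3.3430, (cx,cy)=(1.0000,0.0000)
member 2 (1-2): L=5.8040, (cx,cy)=(0.2498,-0.9683)
member 3 (1-3): L=3.1110, (cx,cy)=(1.0000,-0.0003)
member 4 (2-3): L=5.8594, (cx,cy)=(0.2835,0.9590)
member 5 (2-4): L=3.6020, (cx,cy)=(1.0000,0.0000)
member 6 (3-4): L=5.9448, (cx,cy)=(0.3265,-0.9452)
member 7 (3-5): L=3.5971, (cx,cy)=(0.9997,-0.0247)
member 8 (4-5): L=5.7723, (cx,cy)=(0.2867,0.9580)
solve A·x = −loads:
  F[0-1] = +160.1830 N (tension)
  F[0-2] = +1269.4479 N (tension)
  F[1-2] = -1458.1176 N (compression)
  F[1-3] = -905.1723 N (compression)
  F[2-3] = +1472.2765 N (tension)
  F[2-4] = +487.8141 N (tension)
  F[3-4] = -1494.0531 N (compression)
  F[3-5] = +0.0000 N (tension)
  F[4-5] = -0.0000 N (compression)
  Rx@0 = -1320.5800 N
  Ry@0 = -151.8028 N
  Ry@4 = +1412.1728 N

160.183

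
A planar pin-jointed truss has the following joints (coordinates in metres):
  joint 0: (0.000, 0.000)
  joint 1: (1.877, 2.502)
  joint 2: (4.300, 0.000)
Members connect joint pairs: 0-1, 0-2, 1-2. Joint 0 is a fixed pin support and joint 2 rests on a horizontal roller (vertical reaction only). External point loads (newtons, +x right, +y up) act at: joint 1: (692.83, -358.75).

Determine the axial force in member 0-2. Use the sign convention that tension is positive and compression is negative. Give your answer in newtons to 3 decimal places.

N=3 nodes, M=3 members, R=3 reactions → 2N=6, M+R=6
member 0 (0-1): L=3.1278, (cx,cy)=(0.6001,0.7999)
member 1 (0-2): L=4.3000, (cx,cy)=(1.0000,0.0000)
member 2 (1-2): L=3.4829, (cx,cy)=(0.6957,-0.7184)
solve A·x = −loads:
  F[0-1] = +251.2478 N (tension)
  F[0-2] = +542.0556 N (tension)
  F[1-2] = -779.1796 N (compression)
  Rx@0 = -692.8300 N
  Ry@0 = -200.9789 N
  Ry@2 = +559.7289 N

542.056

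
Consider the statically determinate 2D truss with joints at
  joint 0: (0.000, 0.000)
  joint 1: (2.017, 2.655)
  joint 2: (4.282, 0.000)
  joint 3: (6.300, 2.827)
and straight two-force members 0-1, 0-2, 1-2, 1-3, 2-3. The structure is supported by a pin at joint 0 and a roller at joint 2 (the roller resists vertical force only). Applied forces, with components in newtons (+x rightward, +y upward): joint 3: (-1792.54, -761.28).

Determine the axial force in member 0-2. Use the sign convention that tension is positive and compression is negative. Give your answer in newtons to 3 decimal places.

N=4 nodes, M=5 members, R=3 reactions → 2N=8, M+R=8
member 0 (0-1): L=3.3343, (cx,cy)=(0.6049,0.7963)
member 1 (0-2): L=4.2820, (cx,cy)=(1.0000,0.0000)
member 2 (1-2): L=3.4899, (cx,cy)=(0.6490,-0.7608)
member 3 (1-3): L=4.2865, (cx,cy)=(0.9992,0.0401)
member 4 (2-3): L=3.4734, (cx,cy)=(0.5810,0.8139)
solve A·x = −loads:
  F[0-1] = -1035.6593 N (compression)
  F[0-2] = -1166.0374 N (compression)
  F[1-2] = +1016.1121 N (tension)
  F[1-3] = -1287.0160 N (compression)
  F[2-3] = -871.8875 N (compression)
  Rx@0 = +1792.5400 N
  Ry@0 = +824.6725 N
  Ry@2 = -63.3925 N

-1166.037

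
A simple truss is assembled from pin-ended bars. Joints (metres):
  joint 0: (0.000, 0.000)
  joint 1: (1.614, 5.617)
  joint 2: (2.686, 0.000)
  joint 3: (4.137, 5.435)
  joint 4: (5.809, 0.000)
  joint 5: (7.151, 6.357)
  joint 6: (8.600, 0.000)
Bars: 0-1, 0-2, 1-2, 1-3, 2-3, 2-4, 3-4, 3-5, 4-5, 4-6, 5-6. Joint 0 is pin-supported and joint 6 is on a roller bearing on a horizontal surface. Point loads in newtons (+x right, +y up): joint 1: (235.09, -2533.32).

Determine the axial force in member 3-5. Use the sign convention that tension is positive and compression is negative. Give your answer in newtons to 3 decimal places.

N=7 nodes, M=11 members, R=3 reactions → 2N=14, M+R=14
member 0 (0-1): L=5.8443, (cx,cy)=(0.2762,0.9611)
member 1 (0-2): L=2.6860, (cx,cy)=(1.0000,0.0000)
member 2 (1-2): L=5.7184, (cx,cy)=(0.1875,-0.9823)
member 3 (1-3): L=2.5296, (cx,cy)=(0.9974,-0.0719)
member 4 (2-3): L=5.6254, (cx,cy)=(0.2579,0.9662)
member 5 (2-4): L=3.1230, (cx,cy)=(1.0000,0.0000)
member 6 (3-4): L=5.6864, (cx,cy)=(0.2940,-0.9558)
member 7 (3-5): L=3.1519, (cx,cy)=(0.9563,0.2925)
member 8 (4-5): L=6.4971, (cx,cy)=(0.2066,0.9784)
member 9 (4-6): L=2.7910, (cx,cy)=(1.0000,0.0000)
member 10 (5-6): L=6.5200, (cx,cy)=(0.2222,-0.9750)
solve A·x = −loads:
  F[0-1] = -1981.3911 N (compression)
  F[0-2] = +782.2852 N (tension)
  F[1-2] = -591.0254 N (compression)
  F[1-3] = -673.2330 N (compression)
  F[2-3] = +600.8803 N (tension)
  F[2-4] = +516.4976 N (tension)
  F[3-4] = -752.5621 N (compression)
  F[3-5] = -308.7210 N (compression)
  F[4-5] = +735.1477 N (tension)
  F[4-6] = +143.3696 N (tension)
  F[5-6] = -645.1187 N (compression)
  Rx@0 = -235.0900 N
  Ry@0 = +1904.3341 N
  Ry@6 = +628.9859 N

-308.721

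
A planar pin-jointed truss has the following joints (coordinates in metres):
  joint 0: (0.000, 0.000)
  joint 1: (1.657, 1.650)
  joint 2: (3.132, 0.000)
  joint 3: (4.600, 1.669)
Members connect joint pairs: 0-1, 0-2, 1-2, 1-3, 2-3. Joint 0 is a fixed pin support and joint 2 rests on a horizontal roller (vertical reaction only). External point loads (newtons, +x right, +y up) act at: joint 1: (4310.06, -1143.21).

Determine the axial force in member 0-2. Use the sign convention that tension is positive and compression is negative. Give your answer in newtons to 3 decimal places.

2570.475

N=4 nodes, M=5 members, R=3 reactions → 2N=8, M+R=8
member 0 (0-1): L=2.3384, (cx,cy)=(0.7086,0.7056)
member 1 (0-2): L=3.1320, (cx,cy)=(1.0000,0.0000)
member 2 (1-2): L=2.2132, (cx,cy)=(0.6665,-0.7455)
member 3 (1-3): L=2.9431, (cx,cy)=(1.0000,0.0065)
member 4 (2-3): L=2.2227, (cx,cy)=(0.6604,0.7509)
solve A·x = −loads:
  F[0-1] = +2454.9541 N (tension)
  F[0-2] = +2570.4748 N (tension)
  F[1-2] = -3856.8812 N (compression)
  F[1-3] = -0.0000 N (compression)
  F[2-3] = +0.0000 N (tension)
  Rx@0 = -4310.0600 N
  Ry@0 = -1732.2364 N
  Ry@2 = +2875.4464 N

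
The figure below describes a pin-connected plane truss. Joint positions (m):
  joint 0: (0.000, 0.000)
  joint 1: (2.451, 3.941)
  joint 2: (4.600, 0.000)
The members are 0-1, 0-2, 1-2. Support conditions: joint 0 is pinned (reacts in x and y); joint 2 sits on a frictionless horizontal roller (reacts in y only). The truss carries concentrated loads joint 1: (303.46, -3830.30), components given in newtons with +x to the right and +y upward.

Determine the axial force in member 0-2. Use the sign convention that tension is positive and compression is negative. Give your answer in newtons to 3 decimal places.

N=3 nodes, M=3 members, R=3 reactions → 2N=6, M+R=6
member 0 (0-1): L=4.6410, (cx,cy)=(0.5281,0.8492)
member 1 (0-2): L=4.6000, (cx,cy)=(1.0000,0.0000)
member 2 (1-2): L=4.4888, (cx,cy)=(0.4787,-0.8780)
solve A·x = −loads:
  F[0-1] = -1801.0875 N (compression)
  F[0-2] = +1254.6484 N (tension)
  F[1-2] = -2620.7145 N (compression)
  Rx@0 = -303.4600 N
  Ry@0 = +1529.4302 N
  Ry@2 = +2300.8698 N

1254.648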